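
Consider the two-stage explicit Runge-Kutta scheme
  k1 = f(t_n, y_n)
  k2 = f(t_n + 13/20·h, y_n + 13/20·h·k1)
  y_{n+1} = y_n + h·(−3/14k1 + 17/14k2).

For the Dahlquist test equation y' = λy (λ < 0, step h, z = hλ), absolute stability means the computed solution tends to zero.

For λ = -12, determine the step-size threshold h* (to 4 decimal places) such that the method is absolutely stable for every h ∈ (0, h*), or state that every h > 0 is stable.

(-1.2670,0); λ=-12 ⇒ h* = (280/221)/12 = 0.1056.

Set f=λy, z=hλ:
  k1=λy_n ⇒ h·k1=z·y_n;  k2=λ(1+13/20z)y_n ⇒ h·k2=z(1+13/20z)y_n
  y_{n+1}/y_n = 1 − 3/14z + 17/14z(1+13/20z) = 1 + z + 221/280z²
  R(z) = 1 + z + 221/280z².

Solve |R(x)|<1 on ℝ⁻.
x=-1.59: |R|=1.4054
R=1: x+221/280x²=0 ⇒ x=−280/221=-1.2670; min R=1−1/(4·221/280)=0.6833>−1
Confirm numerically:
  x=-1.092: |R|=0.84919 <1
  x=-0.799: |R|=0.70488 <1
  x=-0.792: |R|=0.70309 <1
  x=-0.587: |R|=0.68496 <1
  x=-1.458: |R|=1.21984 >1
  x=-1.412: |R|=1.16163 >1
  x=-1.406: |R|=1.15429 >1
Stable set (-1.2670, 0).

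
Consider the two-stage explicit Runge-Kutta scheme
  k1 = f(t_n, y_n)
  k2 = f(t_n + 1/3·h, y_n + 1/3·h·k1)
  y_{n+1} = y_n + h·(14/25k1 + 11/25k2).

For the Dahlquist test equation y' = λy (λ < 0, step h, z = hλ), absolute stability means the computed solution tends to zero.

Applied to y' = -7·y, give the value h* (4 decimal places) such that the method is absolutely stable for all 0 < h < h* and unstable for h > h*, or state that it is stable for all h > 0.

(-6.8182,0); λ=-7 ⇒ h* = (75/11)/7 = 0.9740.

Set f=λy, z=hλ:
  k1=λy_n ⇒ h·k1=z·y_n;  k2=λ(1+1/3z)y_n ⇒ h·k2=z(1+1/3z)y_n
  y_{n+1}/y_n = 1 + 14/25z + 11/25z(1+1/3z) = 1 + z + 11/75z²
  R(z) = 1 + z + 11/75z².

Boundary: |R(x)|=1, x<0.
x=-0.42: |R|=0.6059
R=1: x+11/75x²=0 ⇒ x=−75/11=-6.8182; min R=1−1/(4·11/75)=-0.7045>−1
Confirm numerically:
  x=-6.740: |R|=0.92271 <1
  x=-5.258: |R|=0.20317 <1
  x=-3.969: |R|=0.65857 <1
  x=-3.215: |R|=0.69902 <1
  x=-6.954: |R|=1.13852 >1
  x=-6.947: |R|=1.13125 >1
Stable set (-6.8182, 0).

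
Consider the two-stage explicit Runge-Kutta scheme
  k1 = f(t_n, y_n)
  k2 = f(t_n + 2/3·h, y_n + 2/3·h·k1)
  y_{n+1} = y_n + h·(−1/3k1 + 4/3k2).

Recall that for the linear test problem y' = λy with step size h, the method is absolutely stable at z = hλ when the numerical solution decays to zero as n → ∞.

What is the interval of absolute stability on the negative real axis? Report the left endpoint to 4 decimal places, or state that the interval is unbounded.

(-1.1250, 0).

Test eqn y'=λy, z=hλ:
  k1=λy_n ⇒ h·k1=z·y_n;  k2=λ(1+2/3z)y_n ⇒ h·k2=z(1+2/3z)y_n
  y_{n+1}/y_n = 1 − 1/3z + 4/3z(1+2/3z) = 1 + z + 8/9z²
  ⇒ R(z) = 1 + z + 8/9z².

Boundary: |R(x)|=1, x<0.
x=-1.17: |R|=1.0468
R=1: x+8/9x²=0 ⇒ x=−9/8=-1.1250; min R=1−1/(4·8/9)=0.7188>−1
Confirm numerically:
  x=-0.913: |R|=0.82795 <1
  x=-0.873: |R|=0.80445 <1
  x=-0.826: |R|=0.78047 <1
  x=-0.662: |R|=0.72755 <1
  x=-1.600: |R|=1.67556 >1
  x=-1.405: |R|=1.34969 >1
  x=-1.252: |R|=1.14134 >1
Interval (-1.1250, 0).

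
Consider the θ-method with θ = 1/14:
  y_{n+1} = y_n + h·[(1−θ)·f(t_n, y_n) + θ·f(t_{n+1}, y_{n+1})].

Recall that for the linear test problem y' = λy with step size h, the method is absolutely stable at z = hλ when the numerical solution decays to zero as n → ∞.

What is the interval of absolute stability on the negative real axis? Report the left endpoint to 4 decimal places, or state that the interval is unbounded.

z∈(-2.3333,0).

On y'=λy, z=hλ:
  y_{n+1} = y_n + z·[13/14·y_n + 1/14·y_{n+1}] ⇒ (1 − 1/14z)y_{n+1} = (1 + 13/14z)y_n
  R(z) = (1 + 13/14z)/(1 − 1/14z).

Need |R(x)|<1, x<0.
x=-0.64: |R|=0.3880
R=−1: 1+13/14x = −1+1/14x ⇒ -6/7x=2 ⇒ x=2/(-6/7)=-2.3333
Confirm numerically:
  x=-1.607: |R|=0.44153 <1
  x=-1.597: |R|=0.43348 <1
  x=-1.255: |R|=0.15175 <1
  x=-2.609: |R|=1.19917 >1
  x=-2.383: |R|=1.03638 >1
Stable set (-2.3333, 0).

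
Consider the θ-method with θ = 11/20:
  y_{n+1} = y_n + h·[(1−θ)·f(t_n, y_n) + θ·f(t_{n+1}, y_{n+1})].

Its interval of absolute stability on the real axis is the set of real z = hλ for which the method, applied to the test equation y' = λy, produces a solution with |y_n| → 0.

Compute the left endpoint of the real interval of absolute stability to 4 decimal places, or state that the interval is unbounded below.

interval (−∞, 0).

On y'=λy, z=hλ:
  y_{n+1} = y_n + z·[9/20·y_n + 11/20·y_{n+1}] ⇒ (1 − 11/20z)y_{n+1} = (1 + 9/20z)y_n
  so R(z) = (1 + 9/20z)/(1 − 11/20z).

Solve |R(x)|<1 on ℝ⁻.
x=-0.77: |R|=0.4591
x=-2: |R|=0.0476
x=-10: |R|=0.5385
x=-100: |R|=0.7857
θ=11/20≥1/2 ⇒ |1+9/20x|<|1−11/20x| ∀x<0 ⇒ unbounded interval.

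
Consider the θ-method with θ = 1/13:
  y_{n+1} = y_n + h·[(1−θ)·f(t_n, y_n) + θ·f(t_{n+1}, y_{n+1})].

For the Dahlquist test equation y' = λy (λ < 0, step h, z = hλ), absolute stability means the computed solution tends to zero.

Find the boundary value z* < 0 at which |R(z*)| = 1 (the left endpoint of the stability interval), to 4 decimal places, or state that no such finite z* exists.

On y'=λy, z=hλ:
  y_{n+1} = y_n + z·[12/13·y_n + 1/13·y_{n+1}] ⇒ (1 − 1/13z)y_{n+1} = (1 + 12/13z)y_n
  so R(z) = (1 + 12/13z)/(1 − 1/13z).

Boundary: |R(x)|=1, x<0.
x=-1.41: |R|=0.2720
R=−1: 1+12/13x = −1+1/13x ⇒ -11/13x=2 ⇒ x=2/(-11/13)=-2.3636
Confirm numerically:
  x=-2.031: |R|=0.75657 <1
  x=-1.996: |R|=0.73033 <1
  x=-1.167: |R|=0.07087 <1
  x=-1.110: |R|=0.02268 <1
  x=-2.662: |R|=1.20955 >1
  x=-2.530: |R|=1.11784 >1
Interval (-2.3636, 0).

z* = -2.3636.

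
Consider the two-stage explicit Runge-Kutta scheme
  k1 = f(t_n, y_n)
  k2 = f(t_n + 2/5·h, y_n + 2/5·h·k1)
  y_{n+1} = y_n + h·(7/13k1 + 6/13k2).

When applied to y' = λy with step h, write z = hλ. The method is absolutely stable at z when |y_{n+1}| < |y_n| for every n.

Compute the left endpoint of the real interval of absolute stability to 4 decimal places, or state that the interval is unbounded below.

Test eqn y'=λy, z=hλ:
  k1=λy_n ⇒ h·k1=z·y_n;  k2=λ(1+2/5z)y_n ⇒ h·k2=z(1+2/5z)y_n
  y_{n+1}/y_n = 1 + 7/13z + 6/13z(1+2/5z) = 1 + z + 12/65z²
  ⇒ R(z) = 1 + z + 12/65z².

Boundary: |R(x)|=1, x<0.
x=-0.68: |R|=0.4054
R=1: x+12/65x²=0 ⇒ x=−65/12=-5.4167; min R=1−1/(4·12/65)=-0.3542>−1
Confirm numerically:
  x=-3.955: |R|=0.06724 <1
  x=-3.667: |R|=0.18450 <1
  x=-2.547: |R|=0.34936 <1
  x=-5.988: |R|=1.63160 >1
  x=-5.921: |R|=1.55129 >1
  x=-5.627: |R|=1.21850 >1
Stable set (-5.4167, 0).

left endpoint -5.4167.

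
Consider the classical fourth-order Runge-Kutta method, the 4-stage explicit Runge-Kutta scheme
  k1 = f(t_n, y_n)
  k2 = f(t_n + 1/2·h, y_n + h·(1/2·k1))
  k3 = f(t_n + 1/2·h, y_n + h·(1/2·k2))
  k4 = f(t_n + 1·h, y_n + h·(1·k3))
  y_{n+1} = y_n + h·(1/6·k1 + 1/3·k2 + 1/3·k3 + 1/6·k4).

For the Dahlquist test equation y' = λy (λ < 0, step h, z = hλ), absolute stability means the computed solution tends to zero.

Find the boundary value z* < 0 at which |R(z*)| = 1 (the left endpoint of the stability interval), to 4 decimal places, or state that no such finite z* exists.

Set f=λy, z=hλ:
  order 4, 4-stage ⇒ R(z)=1+z+z^2/2+z^3/6+z^4/24
  (e.g. R(-0.6)=0.54940, |R|=0.54940)

Boundary: |R(x)|=1, x<0.
x=-0.6: |R|=0.5494
|R(-1.6)|=0.2704 |R(-1.45)|=0.2773 |R(-0.7)|=0.4978
Bisect:
  x_lo=-3.5468 |R|=2.9006  x_hi=-0.0526 |R|=0.9488
  mid=-1.79969 |R|=0.28535 →hi
  mid=-2.67326 |R|=0.84381 →hi
  mid=-3.11004 |R|=1.61067 →lo
  mid=-2.89165 |R|=1.17255 →lo
  mid=-2.78245 |R|=0.99572 →hi
  mid=-2.83705 |R|=1.08088 →lo
  mid=-2.80975 |R|=1.03751 →lo
  mid=-2.79610 |R|=1.01642 →lo
  mid=-2.78928 |R|=1.00602 →lo
  mid=-2.78586 |R|=1.00086 →lo
  ...
  [-2.78544,-2.78523] ⇒ x*=-2.7853
So |R|<1 on (-2.7853, 0).

left endpoint -2.7853.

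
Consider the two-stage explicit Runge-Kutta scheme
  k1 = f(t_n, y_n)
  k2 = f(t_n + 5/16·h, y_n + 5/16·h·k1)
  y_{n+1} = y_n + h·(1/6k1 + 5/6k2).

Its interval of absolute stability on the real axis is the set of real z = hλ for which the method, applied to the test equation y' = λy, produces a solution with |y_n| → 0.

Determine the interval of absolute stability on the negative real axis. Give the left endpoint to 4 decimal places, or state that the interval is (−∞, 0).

(-3.8400, 0).

Set f=λy, z=hλ:
  k1=λy_n ⇒ h·k1=z·y_n;  k2=λ(1+5/16z)y_n ⇒ h·k2=z(1+5/16z)y_n
  y_{n+1}/y_n = 1 + 1/6z + 5/6z(1+5/16z) = 1 + z + 25/96z²
  so R(z) = 1 + z + 25/96z².

Find x<0 with |R(x)|<1.
x=-1.3: |R|=0.1401
R=1: x+25/96x²=0 ⇒ x=−96/25=-3.8400; min R=1−1/(4·25/96)=0.0400>−1
Confirm numerically:
  x=-3.795: |R|=0.95553 <1
  x=-3.316: |R|=0.54750 <1
  x=-1.686: |R|=0.05426 <1
  x=-4.384: |R|=1.62107 >1
  x=-4.031: |R|=1.20050 >1
So |R|<1 on (-3.8400, 0).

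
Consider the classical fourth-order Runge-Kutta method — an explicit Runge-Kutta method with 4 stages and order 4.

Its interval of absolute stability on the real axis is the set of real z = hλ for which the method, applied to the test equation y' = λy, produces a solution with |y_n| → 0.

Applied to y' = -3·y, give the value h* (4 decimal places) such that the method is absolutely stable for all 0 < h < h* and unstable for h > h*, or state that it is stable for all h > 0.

Set f=λy, z=hλ:
  order 4, 4-stage ⇒ R(z)=1+z+z^2/2+z^3/6+z^4/24
  (e.g. R(-0.8)=0.45173, |R|=0.45173)

Boundary: |R(x)|=1, x<0.
x=-0.8: |R|=0.4517
|R(-3.09)|=1.5654 |R(-2.76)|=0.9625 |R(-1.17)|=0.3256
Bisect:
  x_lo=-3.6775 |R|=3.4161  x_hi=-0.0701 |R|=0.9323
  mid=-1.87377 |R|=0.29890 →hi
  mid=-2.77562 |R|=0.98551 →hi
  mid=-3.22654 |R|=1.89622 →lo
  mid=-3.00108 |R|=1.37716 →lo
  mid=-2.88835 |R|=1.16682 →lo
  mid=-2.83198 |R|=1.07271 →lo
  mid=-2.80380 |R|=1.02826 →lo
  mid=-2.78971 |R|=1.00668 →lo
  mid=-2.78266 |R|=0.99604 →hi
  ...
  [-2.78531,-2.78509] ⇒ x*=-2.7853
Interval (-2.7853, 0).

(-2.7853,0); λ=-3 ⇒ h* = 0.9284.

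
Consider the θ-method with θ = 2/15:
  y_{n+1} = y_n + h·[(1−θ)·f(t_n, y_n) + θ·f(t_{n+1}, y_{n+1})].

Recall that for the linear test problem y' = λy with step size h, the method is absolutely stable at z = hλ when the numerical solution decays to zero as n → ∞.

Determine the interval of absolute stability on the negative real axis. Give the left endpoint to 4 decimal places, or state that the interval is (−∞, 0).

Test eqn y'=λy, z=hλ:
  y_{n+1} = y_n + z·[13/15·y_n + 2/15·y_{n+1}] ⇒ (1 − 2/15z)y_{n+1} = (1 + 13/15z)y_n
  so R(z) = (1 + 13/15z)/(1 − 2/15z).

Boundary: |R(x)|=1, x<0.
x=-0.78: |R|=0.2935
R=−1: 1+13/15x = −1+2/15x ⇒ -11/15x=2 ⇒ x=2/(-11/15)=-2.7273
Confirm numerically:
  x=-2.053: |R|=0.61180 <1
  x=-1.897: |R|=0.51405 <1
  x=-1.831: |R|=0.47171 <1
  x=-1.289: |R|=0.09995 <1
  x=-3.112: |R|=1.19940 >1
  x=-2.969: |R|=1.12699 >1
Stable set (-2.7273, 0).

(-2.7273, 0).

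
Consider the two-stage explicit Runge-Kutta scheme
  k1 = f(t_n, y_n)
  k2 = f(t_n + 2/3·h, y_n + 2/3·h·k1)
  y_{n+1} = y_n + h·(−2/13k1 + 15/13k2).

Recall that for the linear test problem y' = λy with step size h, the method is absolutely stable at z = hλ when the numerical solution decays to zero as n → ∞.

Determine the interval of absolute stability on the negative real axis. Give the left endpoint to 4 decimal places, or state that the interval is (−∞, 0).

On y'=λy, z=hλ:
  k1=λy_n ⇒ h·k1=z·y_n;  k2=λ(1+2/3z)y_n ⇒ h·k2=z(1+2/3z)y_n
  y_{n+1}/y_n = 1 − 2/13z + 15/13z(1+2/3z) = 1 + z + 10/13z²
  so R(z) = 1 + z + 10/13z².

Find x<0 with |R(x)|<1.
x=-0.52: |R|=0.6880
R=1: x+10/13x²=0 ⇒ x=−13/10=-1.3000; min R=1−1/(4·10/13)=0.6750>−1
Confirm numerically:
  x=-1.214: |R|=0.91969 <1
  x=-1.075: |R|=0.81394 <1
  x=-0.855: |R|=0.70733 <1
  x=-0.586: |R|=0.67815 <1
  x=-1.826: |R|=1.73883 >1
  x=-1.811: |R|=1.71186 >1
  x=-1.578: |R|=1.33745 >1
So |R|<1 on (-1.3000, 0).

(-1.3000, 0).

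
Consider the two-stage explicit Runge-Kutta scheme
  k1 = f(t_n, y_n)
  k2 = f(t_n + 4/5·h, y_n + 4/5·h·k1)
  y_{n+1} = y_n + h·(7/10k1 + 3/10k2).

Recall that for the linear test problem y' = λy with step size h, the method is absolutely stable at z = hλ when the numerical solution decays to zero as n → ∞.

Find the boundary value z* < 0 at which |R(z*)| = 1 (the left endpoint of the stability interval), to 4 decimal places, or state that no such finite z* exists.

z* = -4.1667.

Set f=λy, z=hλ:
  k1=λy_n ⇒ h·k1=z·y_n;  k2=λ(1+4/5z)y_n ⇒ h·k2=z(1+4/5z)y_n
  y_{n+1}/y_n = 1 + 7/10z + 3/10z(1+4/5z) = 1 + z + 6/25z²
  Hence R(z) = 1 + z + 6/25z².

Solve |R(x)|<1 on ℝ⁻.
x=-0.48: |R|=0.5753
R=1: x+6/25x²=0 ⇒ x=−25/6=-4.1667; min R=1−1/(4·6/25)=-0.0417>−1
Confirm numerically:
  x=-2.785: |R|=0.07649 <1
  x=-2.660: |R|=0.03814 <1
  x=-2.329: |R|=0.02718 <1
  x=-4.639: |R|=1.52588 >1
  x=-4.534: |R|=1.39972 >1
Stable set (-4.1667, 0).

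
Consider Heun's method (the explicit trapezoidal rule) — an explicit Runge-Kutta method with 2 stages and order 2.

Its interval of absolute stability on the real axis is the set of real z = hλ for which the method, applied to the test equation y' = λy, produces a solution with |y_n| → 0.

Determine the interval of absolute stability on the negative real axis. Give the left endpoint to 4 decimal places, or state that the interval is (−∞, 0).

Set f=λy, z=hλ:
  order 2, 2-stage ⇒ R(z)=1+z+z^2/2
  (e.g. R(-1.72)=0.75920, |R|=0.75920)

Solve |R(x)|<1 on ℝ⁻.
x=-1.72: |R|=0.7592
|R(-1.27)|=0.5364 |R(-0.83)|=0.5145 |R(-0.73)|=0.5364
Bisect:
  x_lo=-2.5848 |R|=1.7558  x_hi=-0.2434 |R|=0.7862
  mid=-1.41411 |R|=0.58574 →hi
  mid=-1.99946 |R|=0.99946 →hi
  mid=-2.29213 |R|=1.33480 →lo
  mid=-2.14579 |R|=1.15642 →lo
  mid=-2.07263 |R|=1.07526 →lo
  mid=-2.03604 |R|=1.03669 →lo
  mid=-2.01775 |R|=1.01791 →lo
  mid=-2.00860 |R|=1.00864 →lo
  mid=-2.00403 |R|=1.00404 →lo
  mid=-2.00174 |R|=1.00175 →lo
  ...
  [-2.00003,-1.99989] ⇒ x*=-2.0000
Stable set (-2.0000, 0).

z∈(-2.0000,0).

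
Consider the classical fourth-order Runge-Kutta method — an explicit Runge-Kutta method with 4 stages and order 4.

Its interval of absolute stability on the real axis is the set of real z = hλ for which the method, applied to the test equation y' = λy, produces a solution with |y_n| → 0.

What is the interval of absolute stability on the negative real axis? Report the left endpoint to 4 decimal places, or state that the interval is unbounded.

On y'=λy, z=hλ:
  order 4, 4-stage ⇒ R(z)=1+z+z^2/2+z^3/6+z^4/24
  (e.g. R(-1.09)=0.34703, |R|=0.34703)

Solve |R(x)|<1 on ℝ⁻.
x=-1.09: |R|=0.3470
|R(-2.81)|=1.0379 |R(-2.56)|=0.7102 |R(-2.48)|=0.6292
Bisect:
  x_lo=-3.5461 |R|=2.8981  x_hi=-0.2200 |R|=0.8025
  mid=-1.88307 |R|=0.30093 →hi
  mid=-2.71460 |R|=0.89854 →hi
  mid=-3.13036 |R|=1.65772 →lo
  mid=-2.92248 |R|=1.22732 →lo
  mid=-2.81854 |R|=1.05129 →lo
  mid=-2.76657 |R|=0.97213 →hi
  mid=-2.79255 |R|=1.01100 →lo
  ...
  [-2.78545,-2.78525] ⇒ x*=-2.7853
Interval (-2.7853, 0).

(-2.7853, 0).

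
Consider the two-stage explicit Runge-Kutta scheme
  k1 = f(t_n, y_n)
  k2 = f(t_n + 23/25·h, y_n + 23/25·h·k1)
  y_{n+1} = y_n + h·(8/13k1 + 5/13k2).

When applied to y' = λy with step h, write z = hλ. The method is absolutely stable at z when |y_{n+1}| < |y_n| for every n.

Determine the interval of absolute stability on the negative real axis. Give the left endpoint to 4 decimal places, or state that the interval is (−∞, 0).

z∈(-2.8261,0).

Set f=λy, z=hλ:
  k1=λy_n ⇒ h·k1=z·y_n;  k2=λ(1+23/25z)y_n ⇒ h·k2=z(1+23/25z)y_n
  y_{n+1}/y_n = 1 + 8/13z + 5/13z(1+23/25z) = 1 + z + 23/65z²
  R(z) = 1 + z + 23/65z².

Boundary: |R(x)|=1, x<0.
x=-0.73: |R|=0.4586
R=1: x+23/65x²=0 ⇒ x=−65/23=-2.8261; min R=1−1/(4·23/65)=0.2935>−1
Confirm numerically:
  x=-2.693: |R|=0.87318 <1
  x=-2.578: |R|=0.77369 <1
  x=-1.625: |R|=0.30938 <1
  x=-1.422: |R|=0.29351 <1
  x=-3.240: |R|=1.47454 >1
  x=-2.993: |R|=1.17677 >1
So |R|<1 on (-2.8261, 0).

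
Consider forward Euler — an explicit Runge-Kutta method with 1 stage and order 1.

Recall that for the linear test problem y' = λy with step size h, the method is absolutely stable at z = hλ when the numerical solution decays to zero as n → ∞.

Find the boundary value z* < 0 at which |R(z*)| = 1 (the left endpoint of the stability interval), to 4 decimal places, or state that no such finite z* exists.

z* = -2.0000.

With y'=λy (z=hλ):
  order 1, 1-stage ⇒ R(z)=1+z
  (e.g. R(-0.76)=0.24000, |R|=0.24000)

Solve |R(x)|<1 on ℝ⁻.
x=-0.76: |R|=0.2400
|R(-2.32)|=1.3200 |R(-1.64)|=0.6400 |R(-1)|=0.0000
Bisect:
  x_lo=-2.4853 |R|=1.4853  x_hi=-0.0599 |R|=0.9401
  mid=-1.27259 |R|=0.27259 →hi
  mid=-1.87894 |R|=0.87894 →hi
  mid=-2.18212 |R|=1.18212 →lo
  mid=-2.03053 |R|=1.03053 →lo
  mid=-1.95473 |R|=0.95473 →hi
  mid=-1.99263 |R|=0.99263 →hi
  mid=-2.01158 |R|=1.01158 →lo
  mid=-2.00211 |R|=1.00211 →lo
  mid=-1.99737 |R|=0.99737 →hi
  mid=-1.99974 |R|=0.99974 →hi
  ...
  [-2.00003,-1.99989] ⇒ x*=-2.0000
Stable set (-2.0000, 0).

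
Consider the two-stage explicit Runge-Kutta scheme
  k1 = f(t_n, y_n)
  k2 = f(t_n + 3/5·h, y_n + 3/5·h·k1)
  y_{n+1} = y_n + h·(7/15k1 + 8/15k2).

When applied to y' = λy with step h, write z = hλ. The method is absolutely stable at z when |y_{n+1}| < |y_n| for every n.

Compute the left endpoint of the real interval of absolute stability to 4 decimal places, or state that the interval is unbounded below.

z* = -3.1250.

On y'=λy, z=hλ:
  k1=λy_n ⇒ h·k1=z·y_n;  k2=λ(1+3/5z)y_n ⇒ h·k2=z(1+3/5z)y_n
  y_{n+1}/y_n = 1 + 7/15z + 8/15z(1+3/5z) = 1 + z + 8/25z²
  so R(z) = 1 + z + 8/25z².

Find x<0 with |R(x)|<1.
x=-1.39: |R|=0.2283
R=1: x+8/25x²=0 ⇒ x=−25/8=-3.1250; min R=1−1/(4·8/25)=0.2188>−1
Confirm numerically:
  x=-2.963: |R|=0.84640 <1
  x=-2.700: |R|=0.63280 <1
  x=-1.441: |R|=0.22347 <1
  x=-3.447: |R|=1.35518 >1
  x=-3.280: |R|=1.16269 >1
Interval (-3.1250, 0).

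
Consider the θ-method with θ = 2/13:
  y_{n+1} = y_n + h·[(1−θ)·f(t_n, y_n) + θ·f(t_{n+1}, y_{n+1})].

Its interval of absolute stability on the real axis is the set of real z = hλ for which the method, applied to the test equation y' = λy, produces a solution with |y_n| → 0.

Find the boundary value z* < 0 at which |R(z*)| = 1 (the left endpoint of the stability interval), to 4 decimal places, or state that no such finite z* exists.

Test eqn y'=λy, z=hλ:
  y_{n+1} = y_n + z·[11/13·y_n + 2/13·y_{n+1}] ⇒ (1 − 2/13z)y_{n+1} = (1 + 11/13z)y_n
  ⇒ R(z) = (1 + 11/13z)/(1 − 2/13z).

Need |R(x)|<1, x<0.
x=-0.81: |R|=0.2798
R=−1: 1+11/13x = −1+2/13x ⇒ -9/13x=2 ⇒ x=2/(-9/13)=-2.8889
Confirm numerically:
  x=-2.417: |R|=0.76186 <1
  x=-2.012: |R|=0.53642 <1
  x=-1.939: |R|=0.49348 <1
  x=-1.510: |R|=0.22534 <1
  x=-3.184: |R|=1.13713 >1
  x=-2.962: |R|=1.03477 >1
  x=-2.956: |R|=1.03194 >1
So |R|<1 on (-2.8889, 0).

left endpoint -2.8889.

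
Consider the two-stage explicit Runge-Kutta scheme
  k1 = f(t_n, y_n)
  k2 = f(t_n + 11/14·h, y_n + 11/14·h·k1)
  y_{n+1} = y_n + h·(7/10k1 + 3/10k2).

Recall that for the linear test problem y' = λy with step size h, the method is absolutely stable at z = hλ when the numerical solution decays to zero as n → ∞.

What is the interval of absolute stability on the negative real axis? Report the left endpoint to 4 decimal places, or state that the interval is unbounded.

On y'=λy, z=hλ:
  k1=λy_n ⇒ h·k1=z·y_n;  k2=λ(1+11/14z)y_n ⇒ h·k2=z(1+11/14z)y_n
  y_{n+1}/y_n = 1 + 7/10z + 3/10z(1+11/14z) = 1 + z + 33/140z²
  ⇒ R(z) = 1 + z + 33/140z².

Boundary: |R(x)|=1, x<0.
x=-0.61: |R|=0.4777
R=1: x+33/140x²=0 ⇒ x=−140/33=-4.2424; min R=1−1/(4·33/140)=-0.0606>−1
Confirm numerically:
  x=-3.429: |R|=0.34254 <1
  x=-3.229: |R|=0.22866 <1
  x=-2.027: |R|=0.05851 <1
  x=-4.730: |R|=1.54361 >1
  x=-4.287: |R|=1.04504 >1
Stable set (-4.2424, 0).

(-4.2424, 0).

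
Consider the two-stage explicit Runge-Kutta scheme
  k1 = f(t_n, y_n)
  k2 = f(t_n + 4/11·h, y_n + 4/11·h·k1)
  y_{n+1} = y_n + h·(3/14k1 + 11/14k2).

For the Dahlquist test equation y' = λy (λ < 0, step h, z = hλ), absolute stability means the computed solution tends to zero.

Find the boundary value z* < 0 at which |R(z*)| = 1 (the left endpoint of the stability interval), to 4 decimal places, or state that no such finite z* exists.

Set f=λy, z=hλ:
  k1=λy_n ⇒ h·k1=z·y_n;  k2=λ(1+4/11z)y_n ⇒ h·k2=z(1+4/11z)y_n
  y_{n+1}/y_n = 1 + 3/14z + 11/14z(1+4/11z) = 1 + z + 2/7z²
  ⇒ R(z) = 1 + z + 2/7z².

Solve |R(x)|<1 on ℝ⁻.
x=-1.15: |R|=0.2279
R=1: x+2/7x²=0 ⇒ x=−7/2=-3.5000; min R=1−1/(4·2/7)=0.1250>−1
Confirm numerically:
  x=-2.852: |R|=0.47197 <1
  x=-2.217: |R|=0.18731 <1
  x=-1.867: |R|=0.12891 <1
  x=-1.857: |R|=0.12827 <1
  x=-3.784: |R|=1.30704 >1
  x=-3.712: |R|=1.22484 >1
  x=-3.617: |R|=1.12091 >1
So |R|<1 on (-3.5000, 0).

left endpoint -3.5000.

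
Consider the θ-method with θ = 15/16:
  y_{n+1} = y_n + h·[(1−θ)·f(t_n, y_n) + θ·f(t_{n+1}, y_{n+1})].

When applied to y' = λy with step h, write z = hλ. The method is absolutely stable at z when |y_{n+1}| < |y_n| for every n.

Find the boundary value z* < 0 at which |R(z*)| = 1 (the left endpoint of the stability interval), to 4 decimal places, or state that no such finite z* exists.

unbounded; (−∞, 0).

With y'=λy (z=hλ):
  y_{n+1} = y_n + z·[1/16·y_n + 15/16·y_{n+1}] ⇒ (1 − 15/16z)y_{n+1} = (1 + 1/16z)y_n
  ⇒ R(z) = (1 + 1/16z)/(1 − 15/16z).

Find x<0 with |R(x)|<1.
x=-1.04: |R|=0.4734
x=-2: |R|=0.3043
x=-10: |R|=0.0361
x=-100: |R|=0.0554
θ=15/16≥1/2 ⇒ |1+1/16x|<|1−15/16x| ∀x<0 ⇒ stable on all of ℝ⁻.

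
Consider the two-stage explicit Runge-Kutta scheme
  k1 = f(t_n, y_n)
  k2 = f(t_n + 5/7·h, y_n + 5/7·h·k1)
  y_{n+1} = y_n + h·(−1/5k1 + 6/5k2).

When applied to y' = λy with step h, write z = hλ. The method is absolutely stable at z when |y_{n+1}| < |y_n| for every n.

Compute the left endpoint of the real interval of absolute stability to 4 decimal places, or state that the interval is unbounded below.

z* = -1.1667.

On y'=λy, z=hλ:
  k1=λy_n ⇒ h·k1=z·y_n;  k2=λ(1+5/7z)y_n ⇒ h·k2=z(1+5/7z)y_n
  y_{n+1}/y_n = 1 − 1/5z + 6/5z(1+5/7z) = 1 + z + 6/7z²
  ⇒ R(z) = 1 + z + 6/7z².

Boundary: |R(x)|=1, x<0.
x=-0.54: |R|=0.7099
R=1: x+6/7x²=0 ⇒ x=−7/6=-1.1667; min R=1−1/(4·6/7)=0.7083>−1
Confirm numerically:
  x=-1.074: |R|=0.91469 <1
  x=-0.940: |R|=0.81737 <1
  x=-0.595: |R|=0.70845 <1
  x=-0.548: |R|=0.70940 <1
  x=-1.591: |R|=1.57867 >1
  x=-1.322: |R|=1.17601 >1
Interval (-1.1667, 0).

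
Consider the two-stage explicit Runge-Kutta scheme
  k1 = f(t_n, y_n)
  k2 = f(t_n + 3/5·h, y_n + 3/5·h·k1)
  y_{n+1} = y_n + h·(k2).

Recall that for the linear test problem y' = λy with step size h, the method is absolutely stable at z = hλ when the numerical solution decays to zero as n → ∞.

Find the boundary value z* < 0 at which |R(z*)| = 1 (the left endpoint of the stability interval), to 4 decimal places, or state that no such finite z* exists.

Set f=λy, z=hλ:
  k1=λy_n ⇒ h·k1=z·y_n;  k2=λ(1+3/5z)y_n ⇒ h·k2=z(1+3/5z)y_n
  y_{n+1}/y_n = 1 + z(1+3/5z) = 1 + z + 3/5z²
  Hence R(z) = 1 + z + 3/5z².

Need |R(x)|<1, x<0.
x=-1.29: |R|=0.7085
R=1: x+3/5x²=0 ⇒ x=−5/3=-1.6667; min R=1−1/(4·3/5)=0.5833>−1
Confirm numerically:
  x=-1.612: |R|=0.94713 <1
  x=-1.603: |R|=0.93877 <1
  x=-1.192: |R|=0.66052 <1
  x=-0.900: |R|=0.58600 <1
  x=-2.219: |R|=1.73538 >1
  x=-2.119: |R|=1.57510 >1
  x=-1.845: |R|=1.19741 >1
So |R|<1 on (-1.6667, 0).

left endpoint -1.6667.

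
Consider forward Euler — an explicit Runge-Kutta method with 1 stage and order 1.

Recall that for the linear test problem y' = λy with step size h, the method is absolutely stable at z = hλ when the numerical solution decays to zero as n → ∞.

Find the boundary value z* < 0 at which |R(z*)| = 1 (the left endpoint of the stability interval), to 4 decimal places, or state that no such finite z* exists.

Test eqn y'=λy, z=hλ:
  order 1, 1-stage ⇒ R(z)=1+z
  (e.g. R(-0.42)=0.58000, |R|=0.58000)

Find x<0 with |R(x)|<1.
x=-0.42: |R|=0.5800
|R(-2.09)|=1.0900 |R(-0.91)|=0.0900 |R(-0.53)|=0.4700
Bisect:
  x_lo=-2.6301 |R|=1.6301  x_hi=-0.2742 |R|=0.7258
  mid=-1.45214 |R|=0.45214 →hi
  mid=-2.04111 |R|=1.04111 →lo
  mid=-1.74662 |R|=0.74662 →hi
  mid=-1.89386 |R|=0.89386 →hi
  mid=-1.96749 |R|=0.96749 →hi
  mid=-2.00430 |R|=1.00430 →lo
  mid=-1.98589 |R|=0.98589 →hi
  mid=-1.99509 |R|=0.99509 →hi
  mid=-1.99970 |R|=0.99970 →hi
  mid=-2.00200 |R|=1.00200 →lo
  ...
  [-2.00013,-1.99998] ⇒ x*=-2.0000
So |R|<1 on (-2.0000, 0).

z* = -2.0000.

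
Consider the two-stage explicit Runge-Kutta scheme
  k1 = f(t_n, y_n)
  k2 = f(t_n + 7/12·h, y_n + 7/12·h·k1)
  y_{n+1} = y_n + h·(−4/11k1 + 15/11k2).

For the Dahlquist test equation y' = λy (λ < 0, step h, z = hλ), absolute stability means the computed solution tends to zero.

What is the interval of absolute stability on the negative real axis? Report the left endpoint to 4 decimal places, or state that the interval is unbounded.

z∈(-1.2571,0).

With y'=λy (z=hλ):
  k1=λy_n ⇒ h·k1=z·y_n;  k2=λ(1+7/12z)y_n ⇒ h·k2=z(1+7/12z)y_n
  y_{n+1}/y_n = 1 − 4/11z + 15/11z(1+7/12z) = 1 + z + 35/44z²
  Hence R(z) = 1 + z + 35/44z².

Find x<0 with |R(x)|<1.
x=-0.35: |R|=0.7474
R=1: x+35/44x²=0 ⇒ x=−44/35=-1.2571; min R=1−1/(4·35/44)=0.6857>−1
Confirm numerically:
  x=-1.164: |R|=0.91376 <1
  x=-1.138: |R|=0.89215 <1
  x=-0.991: |R|=0.79020 <1
  x=-0.671: |R|=0.68715 <1
  x=-1.726: |R|=1.64372 >1
  x=-1.341: |R|=1.08945 >1
So |R|<1 on (-1.2571, 0).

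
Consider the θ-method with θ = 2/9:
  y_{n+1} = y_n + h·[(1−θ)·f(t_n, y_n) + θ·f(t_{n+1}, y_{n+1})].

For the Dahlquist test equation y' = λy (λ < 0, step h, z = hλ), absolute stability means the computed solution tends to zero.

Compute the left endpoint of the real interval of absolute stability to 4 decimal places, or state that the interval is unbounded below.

left endpoint -3.6000.

Set f=λy, z=hλ:
  y_{n+1} = y_n + z·[7/9·y_n + 2/9·y_{n+1}] ⇒ (1 − 2/9z)y_{n+1} = (1 + 7/9z)y_n
  Hence R(z) = (1 + 7/9z)/(1 − 2/9z).

Need |R(x)|<1, x<0.
x=-1.77: |R|=0.2703
R=−1: 1+7/9x = −1+2/9x ⇒ -5/9x=2 ⇒ x=2/(-5/9)=-3.6000
Confirm numerically:
  x=-3.388: |R|=0.93281 <1
  x=-3.308: |R|=0.90651 <1
  x=-2.930: |R|=0.77456 <1
  x=-4.144: |R|=1.15733 >1
  x=-4.136: |R|=1.15516 >1
  x=-4.110: |R|=1.14808 >1
Interval (-3.6000, 0).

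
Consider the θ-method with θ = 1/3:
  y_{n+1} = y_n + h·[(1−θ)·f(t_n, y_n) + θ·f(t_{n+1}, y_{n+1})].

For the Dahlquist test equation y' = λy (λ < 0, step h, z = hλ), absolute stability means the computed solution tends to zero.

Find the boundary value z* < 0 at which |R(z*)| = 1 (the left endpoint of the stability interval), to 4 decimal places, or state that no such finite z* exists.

With y'=λy (z=hλ):
  y_{n+1} = y_n + z·[2/3·y_n + 1/3·y_{n+1}] ⇒ (1 − 1/3z)y_{n+1} = (1 + 2/3z)y_n
  ⇒ R(z) = (1 + 2/3z)/(1 − 1/3z).

Find x<0 with |R(x)|<1.
x=-0.82: |R|=0.3560
R=−1: 1+2/3x = −1+1/3x ⇒ -1/3x=2 ⇒ x=2/(-1/3)=-6.0000
Confirm numerically:
  x=-5.911: |R|=0.99001 <1
  x=-4.729: |R|=0.83555 <1
  x=-3.885: |R|=0.69281 <1
  x=-2.834: |R|=0.45732 <1
  x=-6.497: |R|=1.05233 >1
  x=-6.471: |R|=1.04973 >1
  x=-6.304: |R|=1.03267 >1
Interval (-6.0000, 0).

left endpoint -6.0000.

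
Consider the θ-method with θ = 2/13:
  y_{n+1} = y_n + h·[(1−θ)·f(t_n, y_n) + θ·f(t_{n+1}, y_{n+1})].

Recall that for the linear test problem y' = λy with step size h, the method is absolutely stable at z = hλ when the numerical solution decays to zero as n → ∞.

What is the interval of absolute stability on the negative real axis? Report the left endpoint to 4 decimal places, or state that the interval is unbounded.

z∈(-2.8889,0).

Set f=λy, z=hλ:
  y_{n+1} = y_n + z·[11/13·y_n + 2/13·y_{n+1}] ⇒ (1 − 2/13z)y_{n+1} = (1 + 11/13z)y_n
  ⇒ R(z) = (1 + 11/13z)/(1 − 2/13z).

Solve |R(x)|<1 on ℝ⁻.
x=-1.05: |R|=0.0960
R=−1: 1+11/13x = −1+2/13x ⇒ -9/13x=2 ⇒ x=2/(-9/13)=-2.8889
Confirm numerically:
  x=-2.638: |R|=0.87645 <1
  x=-1.819: |R|=0.42126 <1
  x=-1.462: |R|=0.19354 <1
  x=-1.179: |R|=0.00202 <1
  x=-3.378: |R|=1.22282 >1
  x=-3.152: |R|=1.12267 >1
  x=-3.105: |R|=1.10125 >1
Stable set (-2.8889, 0).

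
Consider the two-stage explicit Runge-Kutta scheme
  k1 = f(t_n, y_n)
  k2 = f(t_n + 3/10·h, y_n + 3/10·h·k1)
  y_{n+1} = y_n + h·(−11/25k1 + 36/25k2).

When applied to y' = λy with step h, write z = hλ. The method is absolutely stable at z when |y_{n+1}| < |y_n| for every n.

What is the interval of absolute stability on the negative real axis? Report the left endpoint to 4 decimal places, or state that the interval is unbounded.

With y'=λy (z=hλ):
  k1=λy_n ⇒ h·k1=z·y_n;  k2=λ(1+3/10z)y_n ⇒ h·k2=z(1+3/10z)y_n
  y_{n+1}/y_n = 1 − 11/25z + 36/25z(1+3/10z) = 1 + z + 54/125z²
  R(z) = 1 + z + 54/125z².

Find x<0 with |R(x)|<1.
x=-1.49: |R|=0.4691
R=1: x+54/125x²=0 ⇒ x=−125/54=-2.3148; min R=1−1/(4·54/125)=0.4213>−1
Confirm numerically:
  x=-1.492: |R|=0.46966 <1
  x=-1.431: |R|=0.45363 <1
  x=-1.109: |R|=0.42231 <1
  x=-2.745: |R|=1.51013 >1
  x=-2.565: |R|=1.27723 >1
  x=-2.510: |R|=1.21164 >1
Interval (-2.3148, 0).

(-2.3148, 0).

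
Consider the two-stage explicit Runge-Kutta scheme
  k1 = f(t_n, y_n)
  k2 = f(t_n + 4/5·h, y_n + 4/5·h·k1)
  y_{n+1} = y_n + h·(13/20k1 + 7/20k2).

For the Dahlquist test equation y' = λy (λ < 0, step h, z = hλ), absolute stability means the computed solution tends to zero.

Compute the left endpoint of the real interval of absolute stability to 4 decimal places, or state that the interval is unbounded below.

z* = -3.5714.

Test eqn y'=λy, z=hλ:
  k1=λy_n ⇒ h·k1=z·y_n;  k2=λ(1+4/5z)y_n ⇒ h·k2=z(1+4/5z)y_n
  y_{n+1}/y_n = 1 + 13/20z + 7/20z(1+4/5z) = 1 + z + 7/25z²
  so R(z) = 1 + z + 7/25z².

Need |R(x)|<1, x<0.
x=-0.75: |R|=0.4075
R=1: x+7/25x²=0 ⇒ x=−25/7=-3.5714; min R=1−1/(4·7/25)=0.1071>−1
Confirm numerically:
  x=-3.434: |R|=0.86786 <1
  x=-3.287: |R|=0.73822 <1
  x=-2.326: |R|=0.18888 <1
  x=-1.565: |R|=0.12078 <1
  x=-4.135: |R|=1.65250 >1
  x=-3.879: |R|=1.33406 >1
  x=-3.745: |R|=1.18201 >1
Interval (-3.5714, 0).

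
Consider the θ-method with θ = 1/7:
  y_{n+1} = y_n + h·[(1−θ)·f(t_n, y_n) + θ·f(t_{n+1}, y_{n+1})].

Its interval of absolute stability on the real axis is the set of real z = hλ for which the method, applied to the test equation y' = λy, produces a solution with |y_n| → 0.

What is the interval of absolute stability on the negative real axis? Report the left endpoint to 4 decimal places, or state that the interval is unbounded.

z∈(-2.8000,0).

Test eqn y'=λy, z=hλ:
  y_{n+1} = y_n + z·[6/7·y_n + 1/7·y_{n+1}] ⇒ (1 − 1/7z)y_{n+1} = (1 + 6/7z)y_n
  so R(z) = (1 + 6/7z)/(1 − 1/7z).

Need |R(x)|<1, x<0.
x=-0.76: |R|=0.3144
R=−1: 1+6/7x = −1+1/7x ⇒ -5/7x=2 ⇒ x=2/(-5/7)=-2.8000
Confirm numerically:
  x=-2.671: |R|=0.93331 <1
  x=-2.625: |R|=0.90909 <1
  x=-2.269: |R|=0.71356 <1
  x=-3.081: |R|=1.13937 >1
  x=-3.003: |R|=1.10147 >1
Interval (-2.8000, 0).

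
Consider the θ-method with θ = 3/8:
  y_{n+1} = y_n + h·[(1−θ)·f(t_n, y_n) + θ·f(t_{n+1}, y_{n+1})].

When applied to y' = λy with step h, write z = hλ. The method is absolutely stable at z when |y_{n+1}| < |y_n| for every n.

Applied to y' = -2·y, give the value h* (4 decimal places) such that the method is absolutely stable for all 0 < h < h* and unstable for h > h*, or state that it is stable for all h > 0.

(-8.0000,0); λ=-2 ⇒ h* = (8)/2 = 4.0000.

On y'=λy, z=hλ:
  y_{n+1} = y_n + z·[5/8·y_n + 3/8·y_{n+1}] ⇒ (1 − 3/8z)y_{n+1} = (1 + 5/8z)y_n
  so R(z) = (1 + 5/8z)/(1 − 3/8z).

Boundary: |R(x)|=1, x<0.
x=-1.32: |R|=0.1171
R=−1: 1+5/8x = −1+3/8x ⇒ -1/4x=2 ⇒ x=2/(-1/4)=-8.0000
Confirm numerically:
  x=-7.131: |R|=0.94087 <1
  x=-5.629: |R|=0.80946 <1
  x=-4.557: |R|=0.68225 <1
  x=-4.435: |R|=0.66534 <1
  x=-8.288: |R|=1.01753 >1
  x=-8.127: |R|=1.00784 >1
So |R|<1 on (-8.0000, 0).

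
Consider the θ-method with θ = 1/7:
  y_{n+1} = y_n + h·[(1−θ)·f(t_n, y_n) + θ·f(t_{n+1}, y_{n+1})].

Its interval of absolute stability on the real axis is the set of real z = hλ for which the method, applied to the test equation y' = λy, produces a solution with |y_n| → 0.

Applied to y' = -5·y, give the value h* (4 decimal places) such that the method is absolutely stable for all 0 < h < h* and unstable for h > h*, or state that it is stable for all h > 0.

Set f=λy, z=hλ:
  y_{n+1} = y_n + z·[6/7·y_n + 1/7·y_{n+1}] ⇒ (1 − 1/7z)y_{n+1} = (1 + 6/7z)y_n
  ⇒ R(z) = (1 + 6/7z)/(1 − 1/7z).

Boundary: |R(x)|=1, x<0.
x=-0.85: |R|=0.2420
R=−1: 1+6/7x = −1+1/7x ⇒ -5/7x=2 ⇒ x=2/(-5/7)=-2.8000
Confirm numerically:
  x=-1.962: |R|=0.53247 <1
  x=-1.950: |R|=0.52514 <1
  x=-1.620: |R|=0.31555 <1
  x=-3.219: |R|=1.20501 >1
  x=-3.110: |R|=1.15331 >1
  x=-3.056: |R|=1.12729 >1
Interval (-2.8000, 0).

(-2.8000,0); λ=-5 ⇒ h* = (14/5)/5 = 0.5600.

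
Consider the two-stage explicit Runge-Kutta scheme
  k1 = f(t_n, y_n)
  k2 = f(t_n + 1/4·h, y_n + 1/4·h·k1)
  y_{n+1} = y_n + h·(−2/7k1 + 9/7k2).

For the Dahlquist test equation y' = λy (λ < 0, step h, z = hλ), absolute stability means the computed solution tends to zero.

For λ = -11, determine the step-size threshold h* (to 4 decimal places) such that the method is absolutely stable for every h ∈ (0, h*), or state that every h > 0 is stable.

(-3.1111,0); λ=-11 ⇒ h* = (28/9)/11 = 0.2828.

Set f=λy, z=hλ:
  k1=λy_n ⇒ h·k1=z·y_n;  k2=λ(1+1/4z)y_n ⇒ h·k2=z(1+1/4z)y_n
  y_{n+1}/y_n = 1 − 2/7z + 9/7z(1+1/4z) = 1 + z + 9/28z²
  ⇒ R(z) = 1 + z + 9/28z².

Solve |R(x)|<1 on ℝ⁻.
x=-1.3: |R|=0.2432
R=1: x+9/28x²=0 ⇒ x=−28/9=-3.1111; min R=1−1/(4·9/28)=0.2222>−1
Confirm numerically:
  x=-2.963: |R|=0.85894 <1
  x=-2.479: |R|=0.49632 <1
  x=-2.151: |R|=0.33619 <1
  x=-1.370: |R|=0.23329 <1
  x=-3.622: |R|=1.59478 >1
  x=-3.386: |R|=1.29918 >1
  x=-3.199: |R|=1.09037 >1
So |R|<1 on (-3.1111, 0).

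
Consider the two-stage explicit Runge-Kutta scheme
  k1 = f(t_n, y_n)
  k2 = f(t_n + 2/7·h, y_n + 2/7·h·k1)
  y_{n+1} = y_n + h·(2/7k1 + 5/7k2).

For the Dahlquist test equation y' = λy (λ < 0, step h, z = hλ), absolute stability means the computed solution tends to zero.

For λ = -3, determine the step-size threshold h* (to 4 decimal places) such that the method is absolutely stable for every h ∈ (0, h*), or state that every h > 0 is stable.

(-4.9000,0); λ=-3 ⇒ h* = (49/10)/3 = 1.6333.

Set f=λy, z=hλ:
  k1=λy_n ⇒ h·k1=z·y_n;  k2=λ(1+2/7z)y_n ⇒ h·k2=z(1+2/7z)y_n
  y_{n+1}/y_n = 1 + 2/7z + 5/7z(1+2/7z) = 1 + z + 10/49z²
  R(z) = 1 + z + 10/49z².

Find x<0 with |R(x)|<1.
x=-0.91: |R|=0.2590
R=1: x+10/49x²=0 ⇒ x=−49/10=-4.9000; min R=1−1/(4·10/49)=-0.2250>−1
Confirm numerically:
  x=-3.887: |R|=0.19642 <1
  x=-3.761: |R|=0.12576 <1
  x=-2.443: |R|=0.22499 <1
  x=-5.452: |R|=1.61418 >1
  x=-5.191: |R|=1.30828 >1
  x=-5.118: |R|=1.22770 >1
Stable set (-4.9000, 0).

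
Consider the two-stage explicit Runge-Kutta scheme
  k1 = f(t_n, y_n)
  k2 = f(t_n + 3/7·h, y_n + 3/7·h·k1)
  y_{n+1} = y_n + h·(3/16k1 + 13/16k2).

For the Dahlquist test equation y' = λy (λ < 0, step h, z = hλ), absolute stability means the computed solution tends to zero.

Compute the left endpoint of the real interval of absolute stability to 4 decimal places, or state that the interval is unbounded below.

With y'=λy (z=hλ):
  k1=λy_n ⇒ h·k1=z·y_n;  k2=λ(1+3/7z)y_n ⇒ h·k2=z(1+3/7z)y_n
  y_{n+1}/y_n = 1 + 3/16z + 13/16z(1+3/7z) = 1 + z + 39/112z²
  R(z) = 1 + z + 39/112z².

Boundary: |R(x)|=1, x<0.
x=-1.28: |R|=0.2905
R=1: x+39/112x²=0 ⇒ x=−112/39=-2.8718; min R=1−1/(4·39/112)=0.2821>−1
Confirm numerically:
  x=-2.818: |R|=0.94721 <1
  x=-2.512: |R|=0.68528 <1
  x=-2.510: |R|=0.68378 <1
  x=-3.456: |R|=1.70305 >1
  x=-3.342: |R|=1.54719 >1
  x=-3.069: |R|=1.21075 >1
Stable set (-2.8718, 0).

z* = -2.8718.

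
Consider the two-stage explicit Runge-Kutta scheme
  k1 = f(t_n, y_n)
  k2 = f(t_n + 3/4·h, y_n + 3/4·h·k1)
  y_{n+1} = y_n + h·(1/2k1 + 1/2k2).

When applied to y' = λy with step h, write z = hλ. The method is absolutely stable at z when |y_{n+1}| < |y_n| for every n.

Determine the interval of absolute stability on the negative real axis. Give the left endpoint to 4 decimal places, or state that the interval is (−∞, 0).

On y'=λy, z=hλ:
  k1=λy_n ⇒ h·k1=z·y_n;  k2=λ(1+3/4z)y_n ⇒ h·k2=z(1+3/4z)y_n
  y_{n+1}/y_n = 1 + 1/2z + 1/2z(1+3/4z) = 1 + z + 3/8z²
  ⇒ R(z) = 1 + z + 3/8z².

Need |R(x)|<1, x<0.
x=-1.57: |R|=0.3543
R=1: x+3/8x²=0 ⇒ x=−8/3=-2.6667; min R=1−1/(4·3/8)=0.3333>−1
Confirm numerically:
  x=-2.568: |R|=0.90498 <1
  x=-2.280: |R|=0.66940 <1
  x=-1.926: |R|=0.46505 <1
  x=-1.069: |R|=0.35954 <1
  x=-3.169: |R|=1.59696 >1
  x=-2.929: |R|=1.28814 >1
  x=-2.858: |R|=1.20506 >1
So |R|<1 on (-2.6667, 0).

(-2.6667, 0).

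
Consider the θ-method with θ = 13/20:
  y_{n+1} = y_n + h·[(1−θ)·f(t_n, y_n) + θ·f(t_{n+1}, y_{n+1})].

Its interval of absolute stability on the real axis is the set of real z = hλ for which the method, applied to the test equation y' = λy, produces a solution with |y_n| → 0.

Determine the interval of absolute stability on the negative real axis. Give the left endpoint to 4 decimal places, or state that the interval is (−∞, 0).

(−∞, 0) — no finite endpoint.

Test eqn y'=λy, z=hλ:
  y_{n+1} = y_n + z·[7/20·y_n + 13/20·y_{n+1}] ⇒ (1 − 13/20z)y_{n+1} = (1 + 7/20z)y_n
  ⇒ R(z) = (1 + 7/20z)/(1 − 13/20z).

Find x<0 with |R(x)|<1.
x=-0.52: |R|=0.6114
x=-2: |R|=0.1304
x=-10: |R|=0.3333
x=-100: |R|=0.5152
θ=13/20≥1/2 ⇒ |1+7/20x|<|1−13/20x| ∀x<0 ⇒ unbounded interval.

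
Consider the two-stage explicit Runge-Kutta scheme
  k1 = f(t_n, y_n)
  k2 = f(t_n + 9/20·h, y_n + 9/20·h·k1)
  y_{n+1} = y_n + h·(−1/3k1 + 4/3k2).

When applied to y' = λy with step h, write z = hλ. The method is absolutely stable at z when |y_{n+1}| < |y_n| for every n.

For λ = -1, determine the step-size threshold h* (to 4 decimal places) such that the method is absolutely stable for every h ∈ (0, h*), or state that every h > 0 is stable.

Test eqn y'=λy, z=hλ:
  k1=λy_n ⇒ h·k1=z·y_n;  k2=λ(1+9/20z)y_n ⇒ h·k2=z(1+9/20z)y_n
  y_{n+1}/y_n = 1 − 1/3z + 4/3z(1+9/20z) = 1 + z + 3/5z²
  Hence R(z) = 1 + z + 3/5z².

Find x<0 with |R(x)|<1.
x=-0.98: |R|=0.5962
R=1: x+3/5x²=0 ⇒ x=−5/3=-1.6667; min R=1−1/(4·3/5)=0.5833>−1
Confirm numerically:
  x=-1.391: |R|=0.76993 <1
  x=-1.370: |R|=0.75614 <1
  x=-1.280: |R|=0.70304 <1
  x=-0.900: |R|=0.58600 <1
  x=-1.962: |R|=1.34767 >1
  x=-1.778: |R|=1.11877 >1
Interval (-1.6667, 0).

(-1.6667,0); λ=-1 ⇒ h* = (5/3)/1 = 1.6667.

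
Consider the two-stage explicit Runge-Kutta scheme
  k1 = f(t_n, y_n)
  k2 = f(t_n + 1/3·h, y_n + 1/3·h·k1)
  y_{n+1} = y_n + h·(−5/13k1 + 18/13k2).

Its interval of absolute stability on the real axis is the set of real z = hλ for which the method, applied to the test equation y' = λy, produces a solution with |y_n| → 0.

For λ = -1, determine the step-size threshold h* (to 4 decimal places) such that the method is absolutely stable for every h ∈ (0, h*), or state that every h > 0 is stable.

With y'=λy (z=hλ):
  k1=λy_n ⇒ h·k1=z·y_n;  k2=λ(1+1/3z)y_n ⇒ h·k2=z(1+1/3z)y_n
  y_{n+1}/y_n = 1 − 5/13z + 18/13z(1+1/3z) = 1 + z + 6/13z²
  Hence R(z) = 1 + z + 6/13z².

Find x<0 with |R(x)|<1.
x=-0.31: |R|=0.7344
R=1: x+6/13x²=0 ⇒ x=−13/6=-2.1667; min R=1−1/(4·6/13)=0.4583>−1
Confirm numerically:
  x=-2.145: |R|=0.97855 <1
  x=-1.784: |R|=0.68492 <1
  x=-1.492: |R|=0.53541 <1
  x=-2.594: |R|=1.51162 >1
  x=-2.396: |R|=1.25361 >1
So |R|<1 on (-2.1667, 0).

(-2.1667,0); λ=-1 ⇒ h* = (13/6)/1 = 2.1667.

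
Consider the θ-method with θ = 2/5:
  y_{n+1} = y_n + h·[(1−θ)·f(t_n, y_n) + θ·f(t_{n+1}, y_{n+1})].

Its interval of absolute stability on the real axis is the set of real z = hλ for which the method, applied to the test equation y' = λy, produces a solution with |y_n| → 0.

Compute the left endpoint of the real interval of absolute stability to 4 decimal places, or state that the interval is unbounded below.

Test eqn y'=λy, z=hλ:
  y_{n+1} = y_n + z·[3/5·y_n + 2/5·y_{n+1}] ⇒ (1 − 2/5z)y_{n+1} = (1 + 3/5z)y_n
  Hence R(z) = (1 + 3/5z)/(1 − 2/5z).

Need |R(x)|<1, x<0.
x=-0.45: |R|=0.6186
R=−1: 1+3/5x = −1+2/5x ⇒ -1/5x=2 ⇒ x=2/(-1/5)=-10.0000
Confirm numerically:
  x=-9.590: |R|=0.98304 <1
  x=-8.548: |R|=0.93429 <1
  x=-6.342: |R|=0.79315 <1
  x=-5.142: |R|=0.68215 <1
  x=-10.352: |R|=1.01369 >1
  x=-10.219: |R|=1.00861 >1
  x=-10.140: |R|=1.00554 >1
Stable set (-10.0000, 0).

z* = -10.0000.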